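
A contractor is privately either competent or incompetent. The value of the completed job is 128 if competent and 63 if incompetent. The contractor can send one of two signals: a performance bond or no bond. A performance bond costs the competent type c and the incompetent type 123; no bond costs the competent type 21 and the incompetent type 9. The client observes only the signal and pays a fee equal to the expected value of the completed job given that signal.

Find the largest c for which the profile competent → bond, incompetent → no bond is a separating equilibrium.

Under separation: bond → competent (pays 128); no bond → incompetent (pays 63).
Incompetent: 63 − 9 = 54 ≥ 128 − 123 = 5. Holds regardless of c. ✓
Competent: 128 − c ≥ 63 − 21, so c ≤ 128 − 42 = 86.

86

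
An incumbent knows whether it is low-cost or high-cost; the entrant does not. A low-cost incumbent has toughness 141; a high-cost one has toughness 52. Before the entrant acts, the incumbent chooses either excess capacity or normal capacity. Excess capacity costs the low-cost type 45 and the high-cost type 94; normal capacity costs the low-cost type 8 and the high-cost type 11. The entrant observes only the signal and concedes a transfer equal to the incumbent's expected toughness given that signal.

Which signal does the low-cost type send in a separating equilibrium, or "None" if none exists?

None

Try low-cost → excess capacity, high-cost → normal capacity:
  Under separation the entrant infers type exactly: excess capacity → low-cost (pays 141), normal capacity → high-cost (pays 52).
  Low-cost: excess capacity gives 141 − 45 = 96; normal capacity gives 52 − 8 = 44. No deviation. ✓
  High-cost: normal capacity gives 52 − 11 = 41; excess capacity gives 141 − 94 = 47. Would deviate. ✗
Try low-cost → normal capacity, high-cost → excess capacity:
  Under separation the entrant infers type exactly: normal capacity → low-cost (pays 141), excess capacity → high-cost (pays 52).
  Low-cost: normal capacity gives 141 − 8 = 133; excess capacity gives 52 − 45 = 7. No deviation. ✓
  High-cost: excess capacity gives 52 − 94 = -42; normal capacity gives 141 − 11 = 130. Would deviate. ✗
Neither assignment is incentive-compatible.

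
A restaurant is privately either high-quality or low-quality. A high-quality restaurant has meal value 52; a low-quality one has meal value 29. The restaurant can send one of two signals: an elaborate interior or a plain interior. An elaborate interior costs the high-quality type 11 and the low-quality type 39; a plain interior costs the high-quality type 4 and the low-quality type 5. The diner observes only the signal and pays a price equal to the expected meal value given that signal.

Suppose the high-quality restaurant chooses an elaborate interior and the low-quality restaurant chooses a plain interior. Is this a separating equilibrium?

Under separation the diner infers type exactly: elaborate interior → high-quality (pays 52), plain interior → low-quality (pays 29).
High-quality: elaborate interior gives 52 − 11 = 41; plain interior gives 29 − 4 = 25. No deviation. ✓
Low-quality: plain interior gives 29 − 5 = 24; elaborate interior gives 52 − 39 = 13. No deviation. ✓
Neither type gains from mimicking the other.

Yes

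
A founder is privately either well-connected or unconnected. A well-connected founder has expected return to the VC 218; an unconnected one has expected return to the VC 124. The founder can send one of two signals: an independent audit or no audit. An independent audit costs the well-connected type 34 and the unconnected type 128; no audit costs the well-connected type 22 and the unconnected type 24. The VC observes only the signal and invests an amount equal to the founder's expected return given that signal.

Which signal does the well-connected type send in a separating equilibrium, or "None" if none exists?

audit

Try well-connected → audit, unconnected → no audit:
  If types separate, audit earns payment 218 and no audit earns 124.
  Well-connected: audit gives 218 − 34 = 184; no audit gives 124 − 22 = 102. No deviation. ✓
  Unconnected: no audit gives 124 − 24 = 100; audit gives 218 − 128 = 90. No deviation. ✓
Both hold — the well-connected type sends audit.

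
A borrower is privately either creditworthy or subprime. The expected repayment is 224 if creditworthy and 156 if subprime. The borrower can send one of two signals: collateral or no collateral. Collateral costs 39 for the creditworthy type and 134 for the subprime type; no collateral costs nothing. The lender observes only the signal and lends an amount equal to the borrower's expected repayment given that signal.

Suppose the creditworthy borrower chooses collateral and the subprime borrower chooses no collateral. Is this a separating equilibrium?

If types separate, collateral earns payment 224 and no collateral earns 156.
Creditworthy: collateral gives 224 − 39 = 185; no collateral gives 156 − 0 = 156. No deviation. ✓
Subprime: no collateral gives 156 − 0 = 156; collateral gives 224 − 134 = 90. No deviation. ✓
Neither type gains from mimicking the other.

Yes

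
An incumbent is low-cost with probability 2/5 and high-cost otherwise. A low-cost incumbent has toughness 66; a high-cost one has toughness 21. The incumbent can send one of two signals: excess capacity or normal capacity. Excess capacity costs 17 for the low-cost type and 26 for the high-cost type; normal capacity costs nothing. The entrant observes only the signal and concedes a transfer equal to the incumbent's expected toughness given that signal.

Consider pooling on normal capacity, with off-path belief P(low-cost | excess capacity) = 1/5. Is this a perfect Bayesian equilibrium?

Yes

At the pooled signal (normal capacity) the entrant holds the prior 2/5 and pays 2/5·66 + 3/5·21 = 39. Off-path (excess capacity) belief 1/5 gives 1/5·66 + 4/5·21 = 30.
Low-cost: normal capacity gives 39 − 0 = 39; excess capacity gives 30 − 17 = 13. Stays. ✓
High-cost: normal capacity gives 39 − 0 = 39; excess capacity gives 30 − 26 = 4. Stays. ✓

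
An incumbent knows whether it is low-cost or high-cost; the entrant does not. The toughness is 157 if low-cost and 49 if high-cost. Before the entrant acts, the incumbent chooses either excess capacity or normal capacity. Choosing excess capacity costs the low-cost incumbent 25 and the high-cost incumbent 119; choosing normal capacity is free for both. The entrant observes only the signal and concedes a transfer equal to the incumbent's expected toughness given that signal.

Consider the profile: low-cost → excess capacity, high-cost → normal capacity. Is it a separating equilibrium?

If types separate, excess capacity earns payment 157 and normal capacity earns 49.
Low-cost: excess capacity gives 157 − 25 = 132; normal capacity gives 49 − 0 = 49. No deviation. ✓
High-cost: normal capacity gives 49 − 0 = 49; excess capacity gives 157 − 119 = 38. No deviation. ✓
Both incentive constraints hold.

Yes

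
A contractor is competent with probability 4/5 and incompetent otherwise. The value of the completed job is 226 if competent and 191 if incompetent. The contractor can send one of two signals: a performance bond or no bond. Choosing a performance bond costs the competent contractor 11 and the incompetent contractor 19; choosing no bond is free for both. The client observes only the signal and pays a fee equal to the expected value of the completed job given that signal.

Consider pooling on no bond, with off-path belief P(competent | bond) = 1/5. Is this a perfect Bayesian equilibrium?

At the pooled signal (no bond) the client holds the prior 4/5 and pays 4/5·226 + 1/5·191 = 219. Off-path (bond) belief 1/5 gives 1/5·226 + 4/5·191 = 198.
Competent: no bond gives 219 − 0 = 219; bond gives 198 − 11 = 187. Stays. ✓
Incompetent: no bond gives 219 − 0 = 219; bond gives 198 − 19 = 179. Stays. ✓

Yes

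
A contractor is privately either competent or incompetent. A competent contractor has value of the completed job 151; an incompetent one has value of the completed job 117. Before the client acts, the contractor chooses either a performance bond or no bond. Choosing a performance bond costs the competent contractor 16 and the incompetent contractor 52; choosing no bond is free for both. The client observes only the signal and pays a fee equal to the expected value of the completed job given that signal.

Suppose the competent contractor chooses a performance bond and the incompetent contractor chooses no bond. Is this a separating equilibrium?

Under separation the client infers type exactly: bond → competent (pays 151), no bond → incompetent (pays 117).
Competent: bond gives 151 − 16 = 135; no bond gives 117 − 0 = 117. No deviation. ✓
Incompetent: no bond gives 117 − 0 = 117; bond gives 151 − 52 = 99. No deviation. ✓
Neither type gains from mimicking the other.

Yes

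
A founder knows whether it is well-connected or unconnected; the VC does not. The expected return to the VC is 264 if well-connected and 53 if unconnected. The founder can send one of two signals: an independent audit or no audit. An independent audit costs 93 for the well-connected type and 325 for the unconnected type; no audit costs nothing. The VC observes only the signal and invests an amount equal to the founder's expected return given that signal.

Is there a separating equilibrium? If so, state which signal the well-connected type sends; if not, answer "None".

Try well-connected → audit, unconnected → no audit:
  Under separation the VC infers type exactly: audit → well-connected (pays 264), no audit → unconnected (pays 53).
  Well-connected: audit gives 264 − 93 = 171; no audit gives 53 − 0 = 53. No deviation. ✓
  Unconnected: no audit gives 53 − 0 = 53; audit gives 264 − 325 = -61. No deviation. ✓
Both hold — the well-connected type sends audit.

audit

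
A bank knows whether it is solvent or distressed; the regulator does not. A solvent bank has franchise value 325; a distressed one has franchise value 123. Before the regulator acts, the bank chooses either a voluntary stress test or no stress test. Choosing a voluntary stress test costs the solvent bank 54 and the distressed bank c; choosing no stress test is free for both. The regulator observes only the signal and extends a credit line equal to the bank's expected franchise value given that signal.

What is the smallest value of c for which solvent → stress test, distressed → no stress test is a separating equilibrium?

Under separation: stress test → solvent (pays 325); no stress test → distressed (pays 123).
Solvent: 325 − 54 = 271 ≥ 123 − 0 = 123. Holds regardless of c. ✓
Distressed: 123 − 0 ≥ 325 − c, so c ≥ 325 − 123 = 202.

202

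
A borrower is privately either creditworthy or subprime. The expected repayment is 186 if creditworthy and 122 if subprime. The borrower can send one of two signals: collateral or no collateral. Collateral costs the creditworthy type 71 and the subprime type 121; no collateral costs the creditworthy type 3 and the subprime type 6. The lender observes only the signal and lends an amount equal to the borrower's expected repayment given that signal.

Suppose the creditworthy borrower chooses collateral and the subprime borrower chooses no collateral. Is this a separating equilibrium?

No

Under separation the lender infers type exactly: collateral → creditworthy (pays 186), no collateral → subprime (pays 122).
Creditworthy: collateral gives 186 − 71 = 115; no collateral gives 122 − 3 = 119. Would deviate. ✗
Subprime: no collateral gives 122 − 6 = 116; collateral gives 186 − 121 = 65. No deviation. ✓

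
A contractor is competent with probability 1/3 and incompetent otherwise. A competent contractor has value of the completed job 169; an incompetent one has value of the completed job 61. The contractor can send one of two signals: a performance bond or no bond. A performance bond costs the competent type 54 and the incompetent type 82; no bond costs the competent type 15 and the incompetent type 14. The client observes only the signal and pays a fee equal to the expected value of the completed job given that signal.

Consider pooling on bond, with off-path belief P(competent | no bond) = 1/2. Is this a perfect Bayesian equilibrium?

No

On the equilibrium path (bond) the client holds the prior 1/3 and pays 1/3·169 + 2/3·61 = 97. Off-path (no bond) belief 1/2 gives 1/2·169 + 1/2·61 = 115.
Competent: bond gives 97 − 54 = 43; no bond gives 115 − 15 = 100. Deviates. ✗
Incompetent: bond gives 97 − 82 = 15; no bond gives 115 − 14 = 101. Deviates. ✗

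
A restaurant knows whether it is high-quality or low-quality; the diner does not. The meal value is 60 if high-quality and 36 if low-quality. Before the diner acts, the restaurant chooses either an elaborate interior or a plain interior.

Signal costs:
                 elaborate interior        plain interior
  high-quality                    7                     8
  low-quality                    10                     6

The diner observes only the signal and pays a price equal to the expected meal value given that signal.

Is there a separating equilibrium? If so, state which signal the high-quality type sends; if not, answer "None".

Try high-quality → elaborate interior, low-quality → plain interior:
  If types separate, elaborate interior earns payment 60 and plain interior earns 36.
  High-quality: elaborate interior gives 60 − 7 = 53; plain interior gives 36 − 8 = 28. No deviation. ✓
  Low-quality: plain interior gives 36 − 6 = 30; elaborate interior gives 60 − 10 = 50. Would deviate. ✗
Try high-quality → plain interior, low-quality → elaborate interior:
  If types separate, plain interior earns payment 60 and elaborate interior earns 36.
  High-quality: plain interior gives 60 − 8 = 52; elaborate interior gives 36 − 7 = 29. No deviation. ✓
  Low-quality: elaborate interior gives 36 − 10 = 26; plain interior gives 60 − 6 = 54. Would deviate. ✗
Neither assignment is incentive-compatible.

None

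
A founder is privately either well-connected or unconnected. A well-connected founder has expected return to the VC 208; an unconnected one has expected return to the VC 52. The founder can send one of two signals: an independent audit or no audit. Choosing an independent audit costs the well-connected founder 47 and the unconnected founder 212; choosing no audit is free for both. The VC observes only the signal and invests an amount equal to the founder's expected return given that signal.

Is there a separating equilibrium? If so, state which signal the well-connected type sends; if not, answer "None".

audit

Try well-connected → audit, unconnected → no audit:
  Under separation the VC infers type exactly: audit → well-connected (pays 208), no audit → unconnected (pays 52).
  Well-connected: audit gives 208 − 47 = 161; no audit gives 52 − 0 = 52. No deviation. ✓
  Unconnected: no audit gives 52 − 0 = 52; audit gives 208 − 212 = -4. No deviation. ✓
Both hold — the well-connected type sends audit.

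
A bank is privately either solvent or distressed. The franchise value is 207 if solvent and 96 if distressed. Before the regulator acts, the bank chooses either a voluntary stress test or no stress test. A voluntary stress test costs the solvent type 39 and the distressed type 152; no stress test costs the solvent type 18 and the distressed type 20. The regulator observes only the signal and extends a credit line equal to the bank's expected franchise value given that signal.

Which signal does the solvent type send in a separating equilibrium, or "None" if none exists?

Try solvent → stress test, distressed → no stress test:
  Under separation the regulator infers type exactly: stress test → solvent (pays 207), no stress test → distressed (pays 96).
  Solvent: stress test gives 207 − 39 = 168; no stress test gives 96 − 18 = 78. No deviation. ✓
  Distressed: no stress test gives 96 − 20 = 76; stress test gives 207 − 152 = 55. No deviation. ✓
Both hold — the solvent type sends stress test.

stress test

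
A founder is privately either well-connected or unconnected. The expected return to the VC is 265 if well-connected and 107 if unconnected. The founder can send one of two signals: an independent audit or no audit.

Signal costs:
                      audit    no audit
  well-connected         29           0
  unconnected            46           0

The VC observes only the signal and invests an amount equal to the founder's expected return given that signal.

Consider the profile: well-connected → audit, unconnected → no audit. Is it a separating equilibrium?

If types separate, audit earns payment 265 and no audit earns 107.
Well-connected: audit gives 265 − 29 = 236; no audit gives 107 − 0 = 107. No deviation. ✓
Unconnected: no audit gives 107 − 0 = 107; audit gives 265 − 46 = 219. Would deviate. ✗

No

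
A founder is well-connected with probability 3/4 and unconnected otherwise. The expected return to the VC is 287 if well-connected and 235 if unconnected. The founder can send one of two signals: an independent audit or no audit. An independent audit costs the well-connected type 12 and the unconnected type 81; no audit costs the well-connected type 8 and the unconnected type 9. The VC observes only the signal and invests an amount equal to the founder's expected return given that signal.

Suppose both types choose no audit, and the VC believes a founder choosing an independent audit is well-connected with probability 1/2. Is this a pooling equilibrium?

Yes

At the pooled signal (no audit) the VC holds the prior 3/4 and pays 3/4·287 + 1/4·235 = 274. Off-path (audit) belief 1/2 gives 1/2·287 + 1/2·235 = 261.
Well-connected: no audit gives 274 − 8 = 266; audit gives 261 − 12 = 249. Stays. ✓
Unconnected: no audit gives 274 − 9 = 265; audit gives 261 − 81 = 180. Stays. ✓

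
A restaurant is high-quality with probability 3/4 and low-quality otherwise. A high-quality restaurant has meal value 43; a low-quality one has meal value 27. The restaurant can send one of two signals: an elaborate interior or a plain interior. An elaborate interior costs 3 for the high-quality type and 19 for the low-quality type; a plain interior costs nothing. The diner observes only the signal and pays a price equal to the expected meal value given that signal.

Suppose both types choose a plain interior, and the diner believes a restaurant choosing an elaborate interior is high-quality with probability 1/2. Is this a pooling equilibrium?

Yes

On the equilibrium path (plain interior) the diner holds the prior 3/4 and pays 3/4·43 + 1/4·27 = 39. Off-path (elaborate interior) belief 1/2 gives 1/2·43 + 1/2·27 = 35.
High-quality: plain interior gives 39 − 0 = 39; elaborate interior gives 35 − 3 = 32. Stays. ✓
Low-quality: plain interior gives 39 − 0 = 39; elaborate interior gives 35 − 19 = 16. Stays. ✓
Beliefs are Bayes-consistent on-path and both types best-respond.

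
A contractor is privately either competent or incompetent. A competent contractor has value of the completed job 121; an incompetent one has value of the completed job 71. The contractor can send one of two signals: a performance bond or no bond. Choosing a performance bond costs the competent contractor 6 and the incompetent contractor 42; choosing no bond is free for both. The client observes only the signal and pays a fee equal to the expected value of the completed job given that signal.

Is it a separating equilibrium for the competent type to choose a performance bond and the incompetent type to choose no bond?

If types separate, bond earns payment 121 and no bond earns 71.
Competent: bond gives 121 − 6 = 115; no bond gives 71 − 0 = 71. No deviation. ✓
Incompetent: no bond gives 71 − 0 = 71; bond gives 121 − 42 = 79. Would deviate. ✗

No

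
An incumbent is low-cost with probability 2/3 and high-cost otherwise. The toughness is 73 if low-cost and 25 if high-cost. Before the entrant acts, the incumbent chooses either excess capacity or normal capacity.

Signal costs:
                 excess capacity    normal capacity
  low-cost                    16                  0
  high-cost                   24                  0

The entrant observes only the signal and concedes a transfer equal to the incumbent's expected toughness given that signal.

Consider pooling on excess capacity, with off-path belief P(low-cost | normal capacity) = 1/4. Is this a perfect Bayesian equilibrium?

At the pooled signal (excess capacity) the entrant holds the prior 2/3 and pays 2/3·73 + 1/3·25 = 57. Off-path (normal capacity) belief 1/4 gives 1/4·73 + 3/4·25 = 37.
Low-cost: excess capacity gives 57 − 16 = 41; normal capacity gives 37 − 0 = 37. Stays. ✓
High-cost: excess capacity gives 57 − 24 = 33; normal capacity gives 37 − 0 = 37. Deviates. ✗

No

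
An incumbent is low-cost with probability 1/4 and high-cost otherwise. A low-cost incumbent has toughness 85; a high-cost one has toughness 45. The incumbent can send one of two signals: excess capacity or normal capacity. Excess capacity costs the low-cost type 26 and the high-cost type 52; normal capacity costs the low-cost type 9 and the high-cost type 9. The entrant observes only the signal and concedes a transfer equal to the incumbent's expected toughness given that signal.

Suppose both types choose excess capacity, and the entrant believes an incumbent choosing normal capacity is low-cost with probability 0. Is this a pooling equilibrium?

On the equilibrium path (excess capacity) the entrant holds the prior 1/4 and pays 1/4·85 + 3/4·45 = 55. Off-path (normal capacity) belief 0 gives 0·85 + 1·45 = 45.
Low-cost: excess capacity gives 55 − 26 = 29; normal capacity gives 45 − 9 = 36. Deviates. ✗
High-cost: excess capacity gives 55 − 52 = 3; normal capacity gives 45 − 9 = 36. Deviates. ✗

No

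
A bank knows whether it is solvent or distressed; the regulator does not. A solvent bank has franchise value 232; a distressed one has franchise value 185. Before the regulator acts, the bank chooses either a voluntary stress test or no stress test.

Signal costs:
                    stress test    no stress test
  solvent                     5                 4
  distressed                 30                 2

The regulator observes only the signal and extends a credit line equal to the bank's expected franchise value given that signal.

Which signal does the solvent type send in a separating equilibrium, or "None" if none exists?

Try solvent → stress test, distressed → no stress test:
  Under separation the regulator infers type exactly: stress test → solvent (pays 232), no stress test → distressed (pays 185).
  Solvent: stress test gives 232 − 5 = 227; no stress test gives 185 − 4 = 181. No deviation. ✓
  Distressed: no stress test gives 185 − 2 = 183; stress test gives 232 − 30 = 202. Would deviate. ✗
Try solvent → no stress test, distressed → stress test:
  Under separation the regulator infers type exactly: no stress test → solvent (pays 232), stress test → distressed (pays 185).
  Solvent: no stress test gives 232 − 4 = 228; stress test gives 185 − 5 = 180. No deviation. ✓
  Distressed: stress test gives 185 − 30 = 155; no stress test gives 232 − 2 = 230. Would deviate. ✗
Neither assignment is incentive-compatible.

None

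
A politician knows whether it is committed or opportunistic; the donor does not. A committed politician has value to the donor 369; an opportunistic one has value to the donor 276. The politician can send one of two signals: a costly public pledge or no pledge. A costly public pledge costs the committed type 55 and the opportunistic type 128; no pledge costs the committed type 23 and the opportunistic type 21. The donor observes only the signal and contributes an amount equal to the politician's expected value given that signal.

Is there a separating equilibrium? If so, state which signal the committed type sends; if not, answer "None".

pledge

Try committed → pledge, opportunistic → no pledge:
  If types separate, pledge earns payment 369 and no pledge earns 276.
  Committed: pledge gives 369 − 55 = 314; no pledge gives 276 − 23 = 253. No deviation. ✓
  Opportunistic: no pledge gives 276 − 21 = 255; pledge gives 369 − 128 = 241. No deviation. ✓
Both hold — the committed type sends pledge.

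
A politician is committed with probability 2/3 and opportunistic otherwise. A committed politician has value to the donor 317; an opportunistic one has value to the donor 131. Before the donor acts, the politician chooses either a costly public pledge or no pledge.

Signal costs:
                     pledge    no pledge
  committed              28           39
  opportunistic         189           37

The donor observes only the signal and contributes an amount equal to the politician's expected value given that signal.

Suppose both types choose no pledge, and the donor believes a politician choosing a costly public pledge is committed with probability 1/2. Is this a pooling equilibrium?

Yes

On the equilibrium path (no pledge) the donor holds the prior 2/3 and pays 2/3·317 + 1/3·131 = 255. Off-path (pledge) belief 1/2 gives 1/2·317 + 1/2·131 = 224.
Committed: no pledge gives 255 − 39 = 216; pledge gives 224 − 28 = 196. Stays. ✓
Opportunistic: no pledge gives 255 − 37 = 218; pledge gives 224 − 189 = 35. Stays. ✓
Beliefs are Bayes-consistent on-path and both types best-respond.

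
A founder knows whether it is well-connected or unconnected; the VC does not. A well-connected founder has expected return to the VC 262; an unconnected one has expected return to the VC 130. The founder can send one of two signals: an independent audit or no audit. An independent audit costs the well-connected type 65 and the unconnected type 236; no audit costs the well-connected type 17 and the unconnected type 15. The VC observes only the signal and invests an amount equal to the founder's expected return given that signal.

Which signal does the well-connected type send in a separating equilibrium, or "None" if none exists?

Try well-connected → audit, unconnected → no audit:
  If types separate, audit earns payment 262 and no audit earns 130.
  Well-connected: audit gives 262 − 65 = 197; no audit gives 130 − 17 = 113. No deviation. ✓
  Unconnected: no audit gives 130 − 15 = 115; audit gives 262 − 236 = 26. No deviation. ✓
Both hold — the well-connected type sends audit.

audit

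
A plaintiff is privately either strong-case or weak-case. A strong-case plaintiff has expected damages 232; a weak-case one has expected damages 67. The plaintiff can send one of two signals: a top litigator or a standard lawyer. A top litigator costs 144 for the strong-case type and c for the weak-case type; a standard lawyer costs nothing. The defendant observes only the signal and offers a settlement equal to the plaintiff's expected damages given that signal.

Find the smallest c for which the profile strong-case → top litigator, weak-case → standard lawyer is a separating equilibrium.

Under separation: top litigator → strong-case (pays 232); standard lawyer → weak-case (pays 67).
Strong-case: 232 − 144 = 88 ≥ 67 − 0 = 67. Holds regardless of c. ✓
Weak-case: 67 − 0 ≥ 232 − c, so c ≥ 232 − 67 = 165.

165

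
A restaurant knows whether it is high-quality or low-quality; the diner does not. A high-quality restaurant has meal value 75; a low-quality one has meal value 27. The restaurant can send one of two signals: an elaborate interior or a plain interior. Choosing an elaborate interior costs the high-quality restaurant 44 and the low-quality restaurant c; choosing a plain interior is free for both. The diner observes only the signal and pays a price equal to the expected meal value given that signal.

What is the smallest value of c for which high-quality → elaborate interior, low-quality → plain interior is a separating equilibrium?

Under separation: elaborate interior → high-quality (pays 75); plain interior → low-quality (pays 27).
High-quality: 75 − 44 = 31 ≥ 27 − 0 = 27. Holds regardless of c. ✓
Low-quality: 27 − 0 ≥ 75 − c, so c ≥ 75 − 27 = 48.

48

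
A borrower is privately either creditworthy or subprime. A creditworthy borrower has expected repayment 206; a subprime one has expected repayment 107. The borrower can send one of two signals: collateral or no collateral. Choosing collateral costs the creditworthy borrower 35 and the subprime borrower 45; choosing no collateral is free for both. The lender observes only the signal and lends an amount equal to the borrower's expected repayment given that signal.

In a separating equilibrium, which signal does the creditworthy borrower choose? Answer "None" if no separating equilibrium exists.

Try creditworthy → collateral, subprime → no collateral:
  Under separation the lender infers type exactly: collateral → creditworthy (pays 206), no collateral → subprime (pays 107).
  Creditworthy: collateral gives 206 − 35 = 171; no collateral gives 107 − 0 = 107. No deviation. ✓
  Subprime: no collateral gives 107 − 0 = 107; collateral gives 206 − 45 = 161. Would deviate. ✗
Try creditworthy → no collateral, subprime → collateral:
  Under separation the lender infers type exactly: no collateral → creditworthy (pays 206), collateral → subprime (pays 107).
  Creditworthy: no collateral gives 206 − 0 = 206; collateral gives 107 − 35 = 72. No deviation. ✓
  Subprime: collateral gives 107 − 45 = 62; no collateral gives 206 − 0 = 206. Would deviate. ✗
Neither assignment is incentive-compatible.

None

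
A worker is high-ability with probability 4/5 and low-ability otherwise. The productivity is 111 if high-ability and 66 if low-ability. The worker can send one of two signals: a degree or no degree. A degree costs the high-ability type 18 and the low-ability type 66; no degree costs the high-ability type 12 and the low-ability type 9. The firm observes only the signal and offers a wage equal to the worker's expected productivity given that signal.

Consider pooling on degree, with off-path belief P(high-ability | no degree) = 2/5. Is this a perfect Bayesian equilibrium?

No

On the equilibrium path (degree) the firm holds the prior 4/5 and pays 4/5·111 + 1/5·66 = 102. Off-path (no degree) belief 2/5 gives 2/5·111 + 3/5·66 = 84.
High-ability: degree gives 102 − 18 = 84; no degree gives 84 − 12 = 72. Stays. ✓
Low-ability: degree gives 102 − 66 = 36; no degree gives 84 − 9 = 75. Deviates. ✗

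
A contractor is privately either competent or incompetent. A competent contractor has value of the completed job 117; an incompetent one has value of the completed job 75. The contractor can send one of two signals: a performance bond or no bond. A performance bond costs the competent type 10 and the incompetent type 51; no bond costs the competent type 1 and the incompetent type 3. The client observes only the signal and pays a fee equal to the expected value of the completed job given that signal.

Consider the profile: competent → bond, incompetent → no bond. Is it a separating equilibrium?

Yes

If types separate, bond earns payment 117 and no bond earns 75.
Competent: bond gives 117 − 10 = 107; no bond gives 75 − 1 = 74. No deviation. ✓
Incompetent: no bond gives 75 − 3 = 72; bond gives 117 − 51 = 66. No deviation. ✓
Both incentive constraints hold.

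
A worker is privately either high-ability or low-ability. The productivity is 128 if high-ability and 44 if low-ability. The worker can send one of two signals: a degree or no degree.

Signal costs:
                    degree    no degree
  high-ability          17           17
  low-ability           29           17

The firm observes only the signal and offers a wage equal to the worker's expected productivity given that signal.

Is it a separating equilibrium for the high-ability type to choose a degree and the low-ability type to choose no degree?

If types separate, degree earns payment 128 and no degree earns 44.
High-ability: degree gives 128 − 17 = 111; no degree gives 44 − 17 = 27. No deviation. ✓
Low-ability: no degree gives 44 − 17 = 27; degree gives 128 − 29 = 99. Would deviate. ✗

No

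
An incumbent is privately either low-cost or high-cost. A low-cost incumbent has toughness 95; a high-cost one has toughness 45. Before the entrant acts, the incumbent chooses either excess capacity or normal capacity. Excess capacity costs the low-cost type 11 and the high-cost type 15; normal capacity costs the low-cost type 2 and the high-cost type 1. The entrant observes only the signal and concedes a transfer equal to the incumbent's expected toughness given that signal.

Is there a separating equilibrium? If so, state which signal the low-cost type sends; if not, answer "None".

None

Try low-cost → excess capacity, high-cost → normal capacity:
  If types separate, excess capacity earns payment 95 and normal capacity earns 45.
  Low-cost: excess capacity gives 95 − 11 = 84; normal capacity gives 45 − 2 = 43. No deviation. ✓
  High-cost: normal capacity gives 45 − 1 = 44; excess capacity gives 95 − 15 = 80. Would deviate. ✗
Try low-cost → normal capacity, high-cost → excess capacity:
  If types separate, normal capacity earns payment 95 and excess capacity earns 45.
  Low-cost: normal capacity gives 95 − 2 = 93; excess capacity gives 45 − 11 = 34. No deviation. ✓
  High-cost: excess capacity gives 45 − 15 = 30; normal capacity gives 95 − 1 = 94. Would deviate. ✗
Neither assignment is incentive-compatible.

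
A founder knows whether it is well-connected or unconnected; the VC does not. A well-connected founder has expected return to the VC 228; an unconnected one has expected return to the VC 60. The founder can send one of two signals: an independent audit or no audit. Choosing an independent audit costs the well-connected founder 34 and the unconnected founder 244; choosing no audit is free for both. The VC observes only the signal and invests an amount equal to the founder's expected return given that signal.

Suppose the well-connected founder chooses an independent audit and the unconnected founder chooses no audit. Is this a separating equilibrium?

Yes

If types separate, audit earns payment 228 and no audit earns 60.
Well-connected: audit gives 228 − 34 = 194; no audit gives 60 − 0 = 60. No deviation. ✓
Unconnected: no audit gives 60 − 0 = 60; audit gives 228 − 244 = -16. No deviation. ✓
Both incentive constraints hold.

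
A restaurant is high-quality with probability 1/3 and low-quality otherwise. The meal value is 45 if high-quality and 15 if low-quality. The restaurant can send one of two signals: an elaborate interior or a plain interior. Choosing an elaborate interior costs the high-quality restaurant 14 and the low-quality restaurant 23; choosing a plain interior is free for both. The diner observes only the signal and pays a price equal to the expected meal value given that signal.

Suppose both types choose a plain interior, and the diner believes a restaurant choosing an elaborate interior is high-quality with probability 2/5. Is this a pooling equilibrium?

At the pooled signal (plain interior) the diner holds the prior 1/3 and pays 1/3·45 + 2/3·15 = 25. Off-path (elaborate interior) belief 2/5 gives 2/5·45 + 3/5·15 = 27.
High-quality: plain interior gives 25 − 0 = 25; elaborate interior gives 27 − 14 = 13. Stays. ✓
Low-quality: plain interior gives 25 − 0 = 25; elaborate interior gives 27 − 23 = 4. Stays. ✓

Yes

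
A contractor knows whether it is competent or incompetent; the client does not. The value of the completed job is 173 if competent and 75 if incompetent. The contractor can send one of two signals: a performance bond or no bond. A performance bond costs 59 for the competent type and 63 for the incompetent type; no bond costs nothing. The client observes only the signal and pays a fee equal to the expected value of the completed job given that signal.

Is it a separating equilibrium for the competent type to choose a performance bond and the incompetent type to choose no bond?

If types separate, bond earns payment 173 and no bond earns 75.
Competent: bond gives 173 − 59 = 114; no bond gives 75 − 0 = 75. No deviation. ✓
Incompetent: no bond gives 75 − 0 = 75; bond gives 173 − 63 = 110. Would deviate. ✗

No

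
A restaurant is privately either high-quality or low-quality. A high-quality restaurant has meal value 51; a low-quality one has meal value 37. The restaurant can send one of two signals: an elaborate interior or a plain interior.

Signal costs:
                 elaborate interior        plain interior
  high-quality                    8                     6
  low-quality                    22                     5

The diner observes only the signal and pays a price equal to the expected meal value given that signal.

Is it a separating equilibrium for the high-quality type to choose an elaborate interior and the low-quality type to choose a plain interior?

Under separation the diner infers type exactly: elaborate interior → high-quality (pays 51), plain interior → low-quality (pays 37).
High-quality: elaborate interior gives 51 − 8 = 43; plain interior gives 37 − 6 = 31. No deviation. ✓
Low-quality: plain interior gives 37 − 5 = 32; elaborate interior gives 51 − 22 = 29. No deviation. ✓
Both incentive constraints hold.

Yes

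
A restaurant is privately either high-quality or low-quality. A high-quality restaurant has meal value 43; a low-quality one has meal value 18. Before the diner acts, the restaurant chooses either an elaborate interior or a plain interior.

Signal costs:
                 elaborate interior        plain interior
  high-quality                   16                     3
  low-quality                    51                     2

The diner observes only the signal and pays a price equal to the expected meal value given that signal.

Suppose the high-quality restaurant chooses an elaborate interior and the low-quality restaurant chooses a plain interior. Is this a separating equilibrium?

Yes

If types separate, elaborate interior earns payment 43 and plain interior earns 18.
High-quality: elaborate interior gives 43 − 16 = 27; plain interior gives 18 − 3 = 15. No deviation. ✓
Low-quality: plain interior gives 18 − 2 = 16; elaborate interior gives 43 − 51 = -8. No deviation. ✓
Neither type gains from mimicking the other.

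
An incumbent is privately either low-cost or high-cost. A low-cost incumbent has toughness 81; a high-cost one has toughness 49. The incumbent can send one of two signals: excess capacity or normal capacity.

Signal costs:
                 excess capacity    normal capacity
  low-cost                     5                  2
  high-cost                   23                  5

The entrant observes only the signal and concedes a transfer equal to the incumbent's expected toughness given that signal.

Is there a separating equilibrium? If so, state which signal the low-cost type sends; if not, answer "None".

None

Try low-cost → excess capacity, high-cost → normal capacity:
  If types separate, excess capacity earns payment 81 and normal capacity earns 49.
  Low-cost: excess capacity gives 81 − 5 = 76; normal capacity gives 49 − 2 = 47. No deviation. ✓
  High-cost: normal capacity gives 49 − 5 = 44; excess capacity gives 81 − 23 = 58. Would deviate. ✗
Try low-cost → normal capacity, high-cost → excess capacity:
  If types separate, normal capacity earns payment 81 and excess capacity earns 49.
  Low-cost: normal capacity gives 81 − 2 = 79; excess capacity gives 49 − 5 = 44. No deviation. ✓
  High-cost: excess capacity gives 49 − 23 = 26; normal capacity gives 81 − 5 = 76. Would deviate. ✗
Neither assignment is incentive-compatible.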